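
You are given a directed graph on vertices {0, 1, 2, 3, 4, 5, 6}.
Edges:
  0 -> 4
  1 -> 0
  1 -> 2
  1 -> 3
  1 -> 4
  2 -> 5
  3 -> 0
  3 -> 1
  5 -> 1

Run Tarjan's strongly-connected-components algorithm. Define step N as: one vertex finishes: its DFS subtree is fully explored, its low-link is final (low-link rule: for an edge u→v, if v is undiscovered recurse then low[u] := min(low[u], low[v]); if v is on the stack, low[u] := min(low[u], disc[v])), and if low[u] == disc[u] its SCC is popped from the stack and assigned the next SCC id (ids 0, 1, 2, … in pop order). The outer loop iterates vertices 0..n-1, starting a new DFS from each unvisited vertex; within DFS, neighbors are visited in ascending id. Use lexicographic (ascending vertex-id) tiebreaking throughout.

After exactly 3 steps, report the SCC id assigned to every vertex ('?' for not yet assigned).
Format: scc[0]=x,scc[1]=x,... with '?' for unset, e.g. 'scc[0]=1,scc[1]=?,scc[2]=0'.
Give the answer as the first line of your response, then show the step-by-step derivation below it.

scc[0]=1,scc[1]=?,scc[2]=?,scc[3]=?,scc[4]=0,scc[5]=?,scc[6]=?

step 1: low=(low[0]=0,low[1]=?,low[2]=?,low[3]=?,low[4]=1,low[5]=?,low[6]=?); scc=(scc[0]=?,scc[1]=?,scc[2]=?,scc[3]=?,scc[4]=0,scc[5]=?,scc[6]=?)
step 2: low=(low[0]=0,low[1]=?,low[2]=?,low[3]=?,low[4]=1,low[5]=?,low[6]=?); scc=(scc[0]=1,scc[1]=?,scc[2]=?,scc[3]=?,scc[4]=0,scc[5]=?,scc[6]=?)
step 3: low=(low[0]=0,low[1]=2,low[2]=3,low[3]=?,low[4]=1,low[5]=2,low[6]=?); scc=(scc[0]=1,scc[1]=?,scc[2]=?,scc[3]=?,scc[4]=0,scc[5]=?,scc[6]=?)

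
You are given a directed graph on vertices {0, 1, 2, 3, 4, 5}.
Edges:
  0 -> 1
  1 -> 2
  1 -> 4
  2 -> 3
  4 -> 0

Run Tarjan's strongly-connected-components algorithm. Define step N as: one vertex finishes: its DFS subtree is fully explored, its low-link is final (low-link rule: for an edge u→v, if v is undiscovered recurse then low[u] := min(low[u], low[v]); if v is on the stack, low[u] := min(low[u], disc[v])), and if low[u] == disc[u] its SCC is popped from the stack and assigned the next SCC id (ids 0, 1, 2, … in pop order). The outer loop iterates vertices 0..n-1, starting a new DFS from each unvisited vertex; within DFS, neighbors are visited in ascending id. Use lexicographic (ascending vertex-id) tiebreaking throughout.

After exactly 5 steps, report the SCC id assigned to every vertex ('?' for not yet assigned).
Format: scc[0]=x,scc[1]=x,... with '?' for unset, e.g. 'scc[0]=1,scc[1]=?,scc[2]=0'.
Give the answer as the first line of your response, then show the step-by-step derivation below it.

scc[0]=2,scc[1]=2,scc[2]=1,scc[3]=0,scc[4]=2,scc[5]=?

step 1: low=(low[0]=0,low[1]=1,low[2]=2,low[3]=3,low[4]=?,low[5]=?); scc=(scc[0]=?,scc[1]=?,scc[2]=?,scc[3]=0,scc[4]=?,scc[5]=?)
step 2: low=(low[0]=0,low[1]=1,low[2]=2,low[3]=3,low[4]=?,low[5]=?); scc=(scc[0]=?,scc[1]=?,scc[2]=1,scc[3]=0,scc[4]=?,scc[5]=?)
step 3: low=(low[0]=0,low[1]=1,low[2]=2,low[3]=3,low[4]=0,low[5]=?); scc=(scc[0]=?,scc[1]=?,scc[2]=1,scc[3]=0,scc[4]=?,scc[5]=?)
step 4: low=(low[0]=0,low[1]=0,low[2]=2,low[3]=3,low[4]=0,low[5]=?); scc=(scc[0]=?,scc[1]=?,scc[2]=1,scc[3]=0,scc[4]=?,scc[5]=?)
step 5: low=(low[0]=0,low[1]=0,low[2]=2,low[3]=3,low[4]=0,low[5]=?); scc=(scc[0]=2,scc[1]=2,scc[2]=1,scc[3]=0,scc[4]=2,scc[5]=?)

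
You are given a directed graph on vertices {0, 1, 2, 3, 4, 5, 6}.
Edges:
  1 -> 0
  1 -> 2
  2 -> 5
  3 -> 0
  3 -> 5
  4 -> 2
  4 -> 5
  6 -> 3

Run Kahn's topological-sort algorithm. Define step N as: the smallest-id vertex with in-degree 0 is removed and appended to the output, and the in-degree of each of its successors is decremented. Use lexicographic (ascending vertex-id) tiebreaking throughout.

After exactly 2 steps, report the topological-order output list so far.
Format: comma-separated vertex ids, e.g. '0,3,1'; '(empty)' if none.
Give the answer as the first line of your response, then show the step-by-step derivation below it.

1,4

step 1: output 1; order=[1]; indeg=(1,0,1,1,0,3,0)
step 2: output 4; order=[1,4]; indeg=(1,0,0,1,0,2,0)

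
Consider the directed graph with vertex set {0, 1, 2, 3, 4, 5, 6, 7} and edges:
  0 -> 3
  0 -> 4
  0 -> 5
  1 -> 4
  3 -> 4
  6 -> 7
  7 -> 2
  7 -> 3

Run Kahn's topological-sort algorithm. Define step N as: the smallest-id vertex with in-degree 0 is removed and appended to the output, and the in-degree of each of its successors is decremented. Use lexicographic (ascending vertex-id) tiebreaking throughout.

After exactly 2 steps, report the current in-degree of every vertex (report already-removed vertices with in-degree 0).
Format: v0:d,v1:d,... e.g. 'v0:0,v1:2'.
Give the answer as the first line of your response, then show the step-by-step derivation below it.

v0:0,v1:0,v2:1,v3:1,v4:1,v5:0,v6:0,v7:1

step 1: output 0; order=[0]; indeg=(0,0,1,1,2,0,0,1)
step 2: output 1; order=[0,1]; indeg=(0,0,1,1,1,0,0,1)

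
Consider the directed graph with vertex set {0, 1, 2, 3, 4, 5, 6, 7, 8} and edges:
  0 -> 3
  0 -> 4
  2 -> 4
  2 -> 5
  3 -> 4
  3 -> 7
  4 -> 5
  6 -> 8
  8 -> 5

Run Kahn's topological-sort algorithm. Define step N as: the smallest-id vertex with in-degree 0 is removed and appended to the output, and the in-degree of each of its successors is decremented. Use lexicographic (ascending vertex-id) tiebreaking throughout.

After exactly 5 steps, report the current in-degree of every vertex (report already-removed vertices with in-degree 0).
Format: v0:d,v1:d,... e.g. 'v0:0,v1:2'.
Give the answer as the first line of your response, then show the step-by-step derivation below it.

v0:0,v1:0,v2:0,v3:0,v4:0,v5:1,v6:0,v7:0,v8:1

step 1: output 0; order=[0]; indeg=(0,0,0,0,2,3,0,1,1)
step 2: output 1; order=[0,1]; indeg=(0,0,0,0,2,3,0,1,1)
step 3: output 2; order=[0,1,2]; indeg=(0,0,0,0,1,2,0,1,1)
step 4: output 3; order=[0,1,2,3]; indeg=(0,0,0,0,0,2,0,0,1)
step 5: output 4; order=[0,1,2,3,4]; indeg=(0,0,0,0,0,1,0,0,1)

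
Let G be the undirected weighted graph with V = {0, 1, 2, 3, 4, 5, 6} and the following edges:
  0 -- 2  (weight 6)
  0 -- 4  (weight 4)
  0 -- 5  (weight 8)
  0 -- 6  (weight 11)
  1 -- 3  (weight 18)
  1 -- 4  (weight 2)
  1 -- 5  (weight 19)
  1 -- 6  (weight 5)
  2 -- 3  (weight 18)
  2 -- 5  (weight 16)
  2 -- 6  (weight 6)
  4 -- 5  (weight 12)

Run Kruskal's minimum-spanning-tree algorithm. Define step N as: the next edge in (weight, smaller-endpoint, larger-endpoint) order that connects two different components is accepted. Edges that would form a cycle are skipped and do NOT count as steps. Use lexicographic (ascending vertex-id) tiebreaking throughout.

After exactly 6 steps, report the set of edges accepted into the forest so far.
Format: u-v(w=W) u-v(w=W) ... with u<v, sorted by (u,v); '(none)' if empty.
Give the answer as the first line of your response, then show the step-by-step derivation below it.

0-2(w=6) 0-4(w=4) 0-5(w=8) 1-3(w=18) 1-4(w=2) 1-6(w=5)

step 1: add edge 1-4 (w=2); MST = {1-4(w=2)}
step 2: add edge 0-4 (w=4); MST = {0-4(w=4) 1-4(w=2)}
step 3: add edge 1-6 (w=5); MST = {0-4(w=4) 1-4(w=2) 1-6(w=5)}
step 4: add edge 0-2 (w=6); MST = {0-2(w=6) 0-4(w=4) 1-4(w=2) 1-6(w=5)}
step 5: add edge 0-5 (w=8); MST = {0-2(w=6) 0-4(w=4) 0-5(w=8) 1-4(w=2) 1-6(w=5)}
step 6: add edge 1-3 (w=18); MST = {0-2(w=6) 0-4(w=4) 0-5(w=8) 1-3(w=18) 1-4(w=2) 1-6(w=5)}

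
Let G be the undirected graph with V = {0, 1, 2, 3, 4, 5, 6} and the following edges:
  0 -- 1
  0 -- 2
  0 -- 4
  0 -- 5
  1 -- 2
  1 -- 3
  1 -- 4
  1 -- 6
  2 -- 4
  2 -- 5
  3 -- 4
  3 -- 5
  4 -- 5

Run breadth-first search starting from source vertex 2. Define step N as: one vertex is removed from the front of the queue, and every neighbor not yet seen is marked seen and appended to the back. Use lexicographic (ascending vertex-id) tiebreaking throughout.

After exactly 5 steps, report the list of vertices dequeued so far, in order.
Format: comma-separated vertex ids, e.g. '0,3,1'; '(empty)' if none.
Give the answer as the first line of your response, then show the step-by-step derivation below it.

2,0,1,4,5

step 1: dequeue 2; queue=[0,1,4,5]; order=2
step 2: dequeue 0; queue=[1,4,5]; order=2,0
step 3: dequeue 1; queue=[4,5,3,6]; order=2,0,1
step 4: dequeue 4; queue=[5,3,6]; order=2,0,1,4
step 5: dequeue 5; queue=[3,6]; order=2,0,1,4,5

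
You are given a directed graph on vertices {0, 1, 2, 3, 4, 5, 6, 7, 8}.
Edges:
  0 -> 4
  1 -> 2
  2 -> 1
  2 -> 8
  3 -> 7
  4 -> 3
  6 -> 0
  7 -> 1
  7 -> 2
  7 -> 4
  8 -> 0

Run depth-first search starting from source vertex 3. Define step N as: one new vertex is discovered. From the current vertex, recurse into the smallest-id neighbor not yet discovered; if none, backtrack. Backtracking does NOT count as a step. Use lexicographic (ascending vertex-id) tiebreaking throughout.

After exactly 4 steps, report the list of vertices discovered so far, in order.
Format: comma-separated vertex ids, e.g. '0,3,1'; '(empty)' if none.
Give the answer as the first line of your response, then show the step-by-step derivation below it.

3,7,1,2

step 1: discover 3; path=3; order=3
step 2: discover 7; path=3>7; order=3,7
step 3: discover 1; path=3>7>1; order=3,7,1
step 4: discover 2; path=3>7>1>2; order=3,7,1,2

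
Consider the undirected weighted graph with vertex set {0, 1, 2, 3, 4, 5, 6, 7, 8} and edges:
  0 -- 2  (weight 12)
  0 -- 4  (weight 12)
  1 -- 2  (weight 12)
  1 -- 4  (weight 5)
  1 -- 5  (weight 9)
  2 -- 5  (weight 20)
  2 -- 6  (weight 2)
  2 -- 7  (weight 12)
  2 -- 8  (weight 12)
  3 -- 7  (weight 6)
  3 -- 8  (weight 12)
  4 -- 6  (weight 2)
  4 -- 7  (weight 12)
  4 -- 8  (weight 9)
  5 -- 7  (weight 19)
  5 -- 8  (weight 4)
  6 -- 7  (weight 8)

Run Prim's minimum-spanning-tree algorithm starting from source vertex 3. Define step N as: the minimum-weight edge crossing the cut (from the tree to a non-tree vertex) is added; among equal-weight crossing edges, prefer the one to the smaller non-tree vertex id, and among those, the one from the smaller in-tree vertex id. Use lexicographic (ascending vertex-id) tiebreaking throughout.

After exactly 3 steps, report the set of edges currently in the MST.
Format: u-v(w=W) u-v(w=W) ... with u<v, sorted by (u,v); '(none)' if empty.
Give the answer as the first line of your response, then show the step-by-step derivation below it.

2-6(w=2) 3-7(w=6) 6-7(w=8)

step 1: add edge 3-7 (w=6); MST = {3-7(w=6)}
step 2: add edge 6-7 (w=8); MST = {3-7(w=6) 6-7(w=8)}
step 3: add edge 2-6 (w=2); MST = {2-6(w=2) 3-7(w=6) 6-7(w=8)}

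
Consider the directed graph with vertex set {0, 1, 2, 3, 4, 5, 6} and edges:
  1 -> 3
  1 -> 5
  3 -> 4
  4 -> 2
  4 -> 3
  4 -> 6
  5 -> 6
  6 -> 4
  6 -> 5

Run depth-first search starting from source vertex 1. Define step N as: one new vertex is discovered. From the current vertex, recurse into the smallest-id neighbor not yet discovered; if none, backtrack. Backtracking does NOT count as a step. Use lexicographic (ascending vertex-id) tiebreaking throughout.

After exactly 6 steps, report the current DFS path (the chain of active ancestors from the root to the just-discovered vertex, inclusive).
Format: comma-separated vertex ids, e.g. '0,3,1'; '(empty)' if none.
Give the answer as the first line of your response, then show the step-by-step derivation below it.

1,3,4,6,5

step 1: discover 1; path=1; order=1
step 2: discover 3; path=1>3; order=1,3
step 3: discover 4; path=1>3>4; order=1,3,4
step 4: discover 2; path=1>3>4>2; order=1,3,4,2
step 5: discover 6; path=1>3>4>6; order=1,3,4,2,6
step 6: discover 5; path=1>3>4>6>5; order=1,3,4,2,6,5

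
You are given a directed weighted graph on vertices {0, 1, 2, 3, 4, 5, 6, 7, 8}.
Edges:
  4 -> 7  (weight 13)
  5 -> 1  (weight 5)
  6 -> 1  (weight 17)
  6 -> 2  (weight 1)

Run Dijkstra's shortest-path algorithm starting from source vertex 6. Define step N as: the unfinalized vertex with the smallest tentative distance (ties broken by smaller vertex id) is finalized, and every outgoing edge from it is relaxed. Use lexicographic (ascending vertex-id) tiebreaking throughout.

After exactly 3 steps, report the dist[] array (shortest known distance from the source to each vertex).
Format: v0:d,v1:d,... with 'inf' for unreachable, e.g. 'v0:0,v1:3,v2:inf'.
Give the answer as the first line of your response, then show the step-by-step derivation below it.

v0:inf,v1:17,v2:1,v3:inf,v4:inf,v5:inf,v6:0,v7:inf,v8:inf

step 1: dist = v0:inf,v1:17,v2:1,v3:inf,v4:inf,v5:inf,v6:0,v7:inf,v8:inf
step 2: dist = v0:inf,v1:17,v2:1,v3:inf,v4:inf,v5:inf,v6:0,v7:inf,v8:inf
step 3: dist = v0:inf,v1:17,v2:1,v3:inf,v4:inf,v5:inf,v6:0,v7:inf,v8:inf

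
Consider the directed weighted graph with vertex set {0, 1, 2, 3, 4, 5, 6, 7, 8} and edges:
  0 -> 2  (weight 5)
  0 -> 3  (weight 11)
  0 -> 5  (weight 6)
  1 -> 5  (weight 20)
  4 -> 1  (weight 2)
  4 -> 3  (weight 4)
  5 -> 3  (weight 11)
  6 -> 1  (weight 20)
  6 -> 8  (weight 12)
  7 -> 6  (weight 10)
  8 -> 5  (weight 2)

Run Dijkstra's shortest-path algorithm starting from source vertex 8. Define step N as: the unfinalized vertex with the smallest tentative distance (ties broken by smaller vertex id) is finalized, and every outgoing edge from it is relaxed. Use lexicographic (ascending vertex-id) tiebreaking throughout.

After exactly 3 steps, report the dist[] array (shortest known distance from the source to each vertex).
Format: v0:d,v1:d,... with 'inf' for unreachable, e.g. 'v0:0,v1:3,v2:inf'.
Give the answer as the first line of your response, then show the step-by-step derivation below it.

v0:inf,v1:inf,v2:inf,v3:13,v4:inf,v5:2,v6:inf,v7:inf,v8:0

step 1: dist = v0:inf,v1:inf,v2:inf,v3:inf,v4:inf,v5:2,v6:inf,v7:inf,v8:0
step 2: dist = v0:inf,v1:inf,v2:inf,v3:13,v4:inf,v5:2,v6:inf,v7:inf,v8:0
step 3: dist = v0:inf,v1:inf,v2:inf,v3:13,v4:inf,v5:2,v6:inf,v7:inf,v8:0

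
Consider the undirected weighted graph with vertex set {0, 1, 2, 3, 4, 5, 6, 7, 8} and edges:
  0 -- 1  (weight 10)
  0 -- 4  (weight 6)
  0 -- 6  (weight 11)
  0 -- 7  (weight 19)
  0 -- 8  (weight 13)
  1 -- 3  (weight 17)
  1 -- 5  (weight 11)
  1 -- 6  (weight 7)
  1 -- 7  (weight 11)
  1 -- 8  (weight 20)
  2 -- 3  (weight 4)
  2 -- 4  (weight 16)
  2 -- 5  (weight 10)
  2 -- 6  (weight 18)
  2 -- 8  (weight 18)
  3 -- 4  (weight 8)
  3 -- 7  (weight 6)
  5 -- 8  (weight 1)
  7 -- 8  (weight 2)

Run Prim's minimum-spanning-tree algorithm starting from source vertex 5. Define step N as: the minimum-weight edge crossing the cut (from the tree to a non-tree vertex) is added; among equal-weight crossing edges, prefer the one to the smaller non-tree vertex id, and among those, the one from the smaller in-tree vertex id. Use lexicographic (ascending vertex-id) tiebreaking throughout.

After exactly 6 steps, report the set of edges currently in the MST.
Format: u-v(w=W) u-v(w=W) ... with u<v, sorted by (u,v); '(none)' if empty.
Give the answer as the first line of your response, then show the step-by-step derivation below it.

0-4(w=6) 2-3(w=4) 3-4(w=8) 3-7(w=6) 5-8(w=1) 7-8(w=2)

step 1: add edge 5-8 (w=1); MST = {5-8(w=1)}
step 2: add edge 7-8 (w=2); MST = {5-8(w=1) 7-8(w=2)}
step 3: add edge 3-7 (w=6); MST = {3-7(w=6) 5-8(w=1) 7-8(w=2)}
step 4: add edge 2-3 (w=4); MST = {2-3(w=4) 3-7(w=6) 5-8(w=1) 7-8(w=2)}
step 5: add edge 3-4 (w=8); MST = {2-3(w=4) 3-4(w=8) 3-7(w=6) 5-8(w=1) 7-8(w=2)}
step 6: add edge 0-4 (w=6); MST = {0-4(w=6) 2-3(w=4) 3-4(w=8) 3-7(w=6) 5-8(w=1) 7-8(w=2)}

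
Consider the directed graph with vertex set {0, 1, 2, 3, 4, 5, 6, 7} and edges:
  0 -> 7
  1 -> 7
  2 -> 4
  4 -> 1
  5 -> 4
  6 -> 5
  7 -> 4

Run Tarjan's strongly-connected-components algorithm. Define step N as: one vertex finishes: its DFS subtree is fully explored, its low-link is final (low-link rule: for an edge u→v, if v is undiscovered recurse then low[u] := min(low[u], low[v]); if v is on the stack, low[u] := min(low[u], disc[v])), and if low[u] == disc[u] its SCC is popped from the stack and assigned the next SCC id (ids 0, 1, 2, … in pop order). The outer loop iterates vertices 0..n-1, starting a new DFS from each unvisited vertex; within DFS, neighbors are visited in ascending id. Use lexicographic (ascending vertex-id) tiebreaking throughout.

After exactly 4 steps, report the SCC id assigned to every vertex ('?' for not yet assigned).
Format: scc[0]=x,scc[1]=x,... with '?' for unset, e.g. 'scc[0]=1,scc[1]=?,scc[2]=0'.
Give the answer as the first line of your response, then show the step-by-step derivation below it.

scc[0]=1,scc[1]=0,scc[2]=?,scc[3]=?,scc[4]=0,scc[5]=?,scc[6]=?,scc[7]=0

step 1: low=(low[0]=0,low[1]=1,low[2]=?,low[3]=?,low[4]=2,low[5]=?,low[6]=?,low[7]=1); scc=(scc[0]=?,scc[1]=?,scc[2]=?,scc[3]=?,scc[4]=?,scc[5]=?,scc[6]=?,scc[7]=?)
step 2: low=(low[0]=0,low[1]=1,low[2]=?,low[3]=?,low[4]=1,low[5]=?,low[6]=?,low[7]=1); scc=(scc[0]=?,scc[1]=?,scc[2]=?,scc[3]=?,scc[4]=?,scc[5]=?,scc[6]=?,scc[7]=?)
step 3: low=(low[0]=0,low[1]=1,low[2]=?,low[3]=?,low[4]=1,low[5]=?,low[6]=?,low[7]=1); scc=(scc[0]=?,scc[1]=0,scc[2]=?,scc[3]=?,scc[4]=0,scc[5]=?,scc[6]=?,scc[7]=0)
step 4: low=(low[0]=0,low[1]=1,low[2]=?,low[3]=?,low[4]=1,low[5]=?,low[6]=?,low[7]=1); scc=(scc[0]=1,scc[1]=0,scc[2]=?,scc[3]=?,scc[4]=0,scc[5]=?,scc[6]=?,scc[7]=0)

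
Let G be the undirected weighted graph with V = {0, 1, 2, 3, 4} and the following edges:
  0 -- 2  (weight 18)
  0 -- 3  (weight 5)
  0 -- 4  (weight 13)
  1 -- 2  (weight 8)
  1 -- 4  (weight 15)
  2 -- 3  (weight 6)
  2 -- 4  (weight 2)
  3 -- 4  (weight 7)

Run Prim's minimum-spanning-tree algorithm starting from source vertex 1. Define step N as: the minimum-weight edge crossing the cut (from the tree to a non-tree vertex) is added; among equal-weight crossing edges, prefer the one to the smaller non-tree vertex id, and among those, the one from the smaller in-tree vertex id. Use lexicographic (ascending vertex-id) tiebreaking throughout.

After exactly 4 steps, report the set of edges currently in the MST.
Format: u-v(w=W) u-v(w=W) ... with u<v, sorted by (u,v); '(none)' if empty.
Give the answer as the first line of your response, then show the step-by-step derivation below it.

0-3(w=5) 1-2(w=8) 2-3(w=6) 2-4(w=2)

step 1: add edge 1-2 (w=8); MST = {1-2(w=8)}
step 2: add edge 2-4 (w=2); MST = {1-2(w=8) 2-4(w=2)}
step 3: add edge 2-3 (w=6); MST = {1-2(w=8) 2-3(w=6) 2-4(w=2)}
step 4: add edge 0-3 (w=5); MST = {0-3(w=5) 1-2(w=8) 2-3(w=6) 2-4(w=2)}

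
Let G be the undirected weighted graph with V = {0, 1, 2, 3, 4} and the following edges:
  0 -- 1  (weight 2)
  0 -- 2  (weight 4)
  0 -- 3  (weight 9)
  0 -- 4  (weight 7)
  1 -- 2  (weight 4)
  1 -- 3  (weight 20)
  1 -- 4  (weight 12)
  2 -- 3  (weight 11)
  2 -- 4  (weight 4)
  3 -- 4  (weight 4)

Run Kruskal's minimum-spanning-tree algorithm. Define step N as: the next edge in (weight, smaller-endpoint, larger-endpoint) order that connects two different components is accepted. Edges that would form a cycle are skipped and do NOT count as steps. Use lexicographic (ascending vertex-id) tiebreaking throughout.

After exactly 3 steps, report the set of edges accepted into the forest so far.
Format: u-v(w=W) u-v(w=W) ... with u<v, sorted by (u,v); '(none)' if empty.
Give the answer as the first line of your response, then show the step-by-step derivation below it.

0-1(w=2) 0-2(w=4) 2-4(w=4)

step 1: add edge 0-1 (w=2); MST = {0-1(w=2)}
step 2: add edge 0-2 (w=4); MST = {0-1(w=2) 0-2(w=4)}
step 3: add edge 2-4 (w=4); MST = {0-1(w=2) 0-2(w=4) 2-4(w=4)}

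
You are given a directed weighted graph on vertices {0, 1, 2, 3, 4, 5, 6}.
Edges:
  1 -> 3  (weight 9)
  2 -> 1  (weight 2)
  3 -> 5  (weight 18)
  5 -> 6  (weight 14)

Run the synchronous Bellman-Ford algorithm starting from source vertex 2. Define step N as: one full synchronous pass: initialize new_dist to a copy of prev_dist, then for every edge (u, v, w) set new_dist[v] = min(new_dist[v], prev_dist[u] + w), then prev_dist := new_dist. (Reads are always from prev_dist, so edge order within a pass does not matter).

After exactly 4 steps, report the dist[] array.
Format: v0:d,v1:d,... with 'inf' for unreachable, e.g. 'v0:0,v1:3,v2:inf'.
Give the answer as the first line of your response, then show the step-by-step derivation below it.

v0:inf,v1:2,v2:0,v3:11,v4:inf,v5:29,v6:43

step 1: dist = v0:inf,v1:2,v2:0,v3:inf,v4:inf,v5:inf,v6:inf
step 2: dist = v0:inf,v1:2,v2:0,v3:11,v4:inf,v5:inf,v6:inf
step 3: dist = v0:inf,v1:2,v2:0,v3:11,v4:inf,v5:29,v6:inf
step 4: dist = v0:inf,v1:2,v2:0,v3:11,v4:inf,v5:29,v6:43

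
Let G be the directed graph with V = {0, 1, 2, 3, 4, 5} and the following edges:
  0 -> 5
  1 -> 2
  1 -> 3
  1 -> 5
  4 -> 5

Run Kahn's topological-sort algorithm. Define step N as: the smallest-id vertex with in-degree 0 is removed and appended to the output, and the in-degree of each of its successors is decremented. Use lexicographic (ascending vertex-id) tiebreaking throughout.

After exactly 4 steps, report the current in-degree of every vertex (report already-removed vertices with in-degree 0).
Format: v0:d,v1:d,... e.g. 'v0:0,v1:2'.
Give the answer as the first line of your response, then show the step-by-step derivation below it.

v0:0,v1:0,v2:0,v3:0,v4:0,v5:1

step 1: output 0; order=[0]; indeg=(0,0,1,1,0,2)
step 2: output 1; order=[0,1]; indeg=(0,0,0,0,0,1)
step 3: output 2; order=[0,1,2]; indeg=(0,0,0,0,0,1)
step 4: output 3; order=[0,1,2,3]; indeg=(0,0,0,0,0,1)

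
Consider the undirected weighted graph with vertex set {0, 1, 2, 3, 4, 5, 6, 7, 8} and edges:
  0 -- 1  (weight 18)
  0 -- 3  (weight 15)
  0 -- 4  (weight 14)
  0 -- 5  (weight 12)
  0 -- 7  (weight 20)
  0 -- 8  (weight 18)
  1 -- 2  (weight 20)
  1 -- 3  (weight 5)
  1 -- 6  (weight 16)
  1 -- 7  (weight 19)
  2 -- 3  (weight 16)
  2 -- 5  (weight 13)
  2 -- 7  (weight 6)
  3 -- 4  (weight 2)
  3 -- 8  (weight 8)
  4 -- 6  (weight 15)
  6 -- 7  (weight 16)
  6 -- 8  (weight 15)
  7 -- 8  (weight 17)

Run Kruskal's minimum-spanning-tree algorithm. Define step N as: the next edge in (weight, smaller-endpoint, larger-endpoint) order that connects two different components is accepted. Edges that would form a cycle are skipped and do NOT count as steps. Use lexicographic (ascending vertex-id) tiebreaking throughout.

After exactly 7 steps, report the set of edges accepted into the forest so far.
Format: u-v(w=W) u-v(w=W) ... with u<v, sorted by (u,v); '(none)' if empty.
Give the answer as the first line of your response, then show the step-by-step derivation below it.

0-4(w=14) 0-5(w=12) 1-3(w=5) 2-5(w=13) 2-7(w=6) 3-4(w=2) 3-8(w=8)

step 1: add edge 3-4 (w=2); MST = {3-4(w=2)}
step 2: add edge 1-3 (w=5); MST = {1-3(w=5) 3-4(w=2)}
step 3: add edge 2-7 (w=6); MST = {1-3(w=5) 2-7(w=6) 3-4(w=2)}
step 4: add edge 3-8 (w=8); MST = {1-3(w=5) 2-7(w=6) 3-4(w=2) 3-8(w=8)}
step 5: add edge 0-5 (w=12); MST = {0-5(w=12) 1-3(w=5) 2-7(w=6) 3-4(w=2) 3-8(w=8)}
step 6: add edge 2-5 (w=13); MST = {0-5(w=12) 1-3(w=5) 2-5(w=13) 2-7(w=6) 3-4(w=2) 3-8(w=8)}
step 7: add edge 0-4 (w=14); MST = {0-4(w=14) 0-5(w=12) 1-3(w=5) 2-5(w=13) 2-7(w=6) 3-4(w=2) 3-8(w=8)}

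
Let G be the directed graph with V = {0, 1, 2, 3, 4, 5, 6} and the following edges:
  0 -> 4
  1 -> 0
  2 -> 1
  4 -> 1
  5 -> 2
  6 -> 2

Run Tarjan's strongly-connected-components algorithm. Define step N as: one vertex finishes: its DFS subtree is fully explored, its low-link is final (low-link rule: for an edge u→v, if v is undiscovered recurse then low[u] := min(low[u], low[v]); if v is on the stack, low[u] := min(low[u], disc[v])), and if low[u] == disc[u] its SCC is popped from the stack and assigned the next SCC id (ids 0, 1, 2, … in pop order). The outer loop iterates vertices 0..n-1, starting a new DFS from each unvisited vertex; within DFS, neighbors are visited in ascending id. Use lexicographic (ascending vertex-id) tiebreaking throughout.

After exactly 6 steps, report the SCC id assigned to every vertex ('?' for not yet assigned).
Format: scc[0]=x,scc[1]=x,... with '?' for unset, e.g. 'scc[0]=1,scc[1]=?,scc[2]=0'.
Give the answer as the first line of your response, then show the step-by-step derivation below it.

scc[0]=0,scc[1]=0,scc[2]=1,scc[3]=2,scc[4]=0,scc[5]=3,scc[6]=?

step 1: low=(low[0]=0,low[1]=0,low[2]=?,low[3]=?,low[4]=1,low[5]=?,low[6]=?); scc=(scc[0]=?,scc[1]=?,scc[2]=?,scc[3]=?,scc[4]=?,scc[5]=?,scc[6]=?)
step 2: low=(low[0]=0,low[1]=0,low[2]=?,low[3]=?,low[4]=0,low[5]=?,low[6]=?); scc=(scc[0]=?,scc[1]=?,scc[2]=?,scc[3]=?,scc[4]=?,scc[5]=?,scc[6]=?)
step 3: low=(low[0]=0,low[1]=0,low[2]=?,low[3]=?,low[4]=0,low[5]=?,low[6]=?); scc=(scc[0]=0,scc[1]=0,scc[2]=?,scc[3]=?,scc[4]=0,scc[5]=?,scc[6]=?)
step 4: low=(low[0]=0,low[1]=0,low[2]=3,low[3]=?,low[4]=0,low[5]=?,low[6]=?); scc=(scc[0]=0,scc[1]=0,scc[2]=1,scc[3]=?,scc[4]=0,scc[5]=?,scc[6]=?)
step 5: low=(low[0]=0,low[1]=0,low[2]=3,low[3]=4,low[4]=0,low[5]=?,low[6]=?); scc=(scc[0]=0,scc[1]=0,scc[2]=1,scc[3]=2,scc[4]=0,scc[5]=?,scc[6]=?)
step 6: low=(low[0]=0,low[1]=0,low[2]=3,low[3]=4,low[4]=0,low[5]=5,low[6]=?); scc=(scc[0]=0,scc[1]=0,scc[2]=1,scc[3]=2,scc[4]=0,scc[5]=3,scc[6]=?)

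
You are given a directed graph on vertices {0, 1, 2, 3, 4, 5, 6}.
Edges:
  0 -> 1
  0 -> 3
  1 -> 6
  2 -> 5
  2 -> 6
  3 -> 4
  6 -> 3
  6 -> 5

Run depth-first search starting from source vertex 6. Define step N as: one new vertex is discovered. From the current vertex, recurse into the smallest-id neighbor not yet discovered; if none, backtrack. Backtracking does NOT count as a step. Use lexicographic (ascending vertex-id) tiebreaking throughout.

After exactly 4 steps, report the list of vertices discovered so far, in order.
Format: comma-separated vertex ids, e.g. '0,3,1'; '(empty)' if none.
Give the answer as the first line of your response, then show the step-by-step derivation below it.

6,3,4,5

step 1: discover 6; path=6; order=6
step 2: discover 3; path=6>3; order=6,3
step 3: discover 4; path=6>3>4; order=6,3,4
step 4: discover 5; path=6>5; order=6,3,4,5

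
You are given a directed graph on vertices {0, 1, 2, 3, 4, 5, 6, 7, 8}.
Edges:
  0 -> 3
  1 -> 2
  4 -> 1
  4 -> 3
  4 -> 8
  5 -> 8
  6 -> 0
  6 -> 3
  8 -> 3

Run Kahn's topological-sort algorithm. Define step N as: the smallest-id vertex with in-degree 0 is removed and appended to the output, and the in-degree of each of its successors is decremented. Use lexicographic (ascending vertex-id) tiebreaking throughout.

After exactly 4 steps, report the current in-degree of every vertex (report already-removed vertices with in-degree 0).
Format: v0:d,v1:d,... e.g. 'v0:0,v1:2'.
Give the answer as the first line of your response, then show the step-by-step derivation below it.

v0:1,v1:0,v2:0,v3:3,v4:0,v5:0,v6:0,v7:0,v8:0

step 1: output 4; order=[4]; indeg=(1,0,1,3,0,0,0,0,1)
step 2: output 1; order=[4,1]; indeg=(1,0,0,3,0,0,0,0,1)
step 3: output 2; order=[4,1,2]; indeg=(1,0,0,3,0,0,0,0,1)
step 4: output 5; order=[4,1,2,5]; indeg=(1,0,0,3,0,0,0,0,0)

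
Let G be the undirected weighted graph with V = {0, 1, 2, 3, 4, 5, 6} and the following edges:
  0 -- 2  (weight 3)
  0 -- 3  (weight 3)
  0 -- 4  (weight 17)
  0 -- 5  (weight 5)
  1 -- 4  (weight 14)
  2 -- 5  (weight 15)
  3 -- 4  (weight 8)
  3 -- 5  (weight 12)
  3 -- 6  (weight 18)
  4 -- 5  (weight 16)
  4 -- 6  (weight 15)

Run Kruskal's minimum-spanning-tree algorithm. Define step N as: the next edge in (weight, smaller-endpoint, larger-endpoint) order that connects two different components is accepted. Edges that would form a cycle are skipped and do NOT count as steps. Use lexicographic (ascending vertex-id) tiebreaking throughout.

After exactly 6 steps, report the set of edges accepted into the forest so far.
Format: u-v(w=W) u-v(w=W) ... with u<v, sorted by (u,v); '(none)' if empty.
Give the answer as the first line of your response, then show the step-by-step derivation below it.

0-2(w=3) 0-3(w=3) 0-5(w=5) 1-4(w=14) 3-4(w=8) 4-6(w=15)

step 1: add edge 0-2 (w=3); MST = {0-2(w=3)}
step 2: add edge 0-3 (w=3); MST = {0-2(w=3) 0-3(w=3)}
step 3: add edge 0-5 (w=5); MST = {0-2(w=3) 0-3(w=3) 0-5(w=5)}
step 4: add edge 3-4 (w=8); MST = {0-2(w=3) 0-3(w=3) 0-5(w=5) 3-4(w=8)}
step 5: add edge 1-4 (w=14); MST = {0-2(w=3) 0-3(w=3) 0-5(w=5) 1-4(w=14) 3-4(w=8)}
step 6: add edge 4-6 (w=15); MST = {0-2(w=3) 0-3(w=3) 0-5(w=5) 1-4(w=14) 3-4(w=8) 4-6(w=15)}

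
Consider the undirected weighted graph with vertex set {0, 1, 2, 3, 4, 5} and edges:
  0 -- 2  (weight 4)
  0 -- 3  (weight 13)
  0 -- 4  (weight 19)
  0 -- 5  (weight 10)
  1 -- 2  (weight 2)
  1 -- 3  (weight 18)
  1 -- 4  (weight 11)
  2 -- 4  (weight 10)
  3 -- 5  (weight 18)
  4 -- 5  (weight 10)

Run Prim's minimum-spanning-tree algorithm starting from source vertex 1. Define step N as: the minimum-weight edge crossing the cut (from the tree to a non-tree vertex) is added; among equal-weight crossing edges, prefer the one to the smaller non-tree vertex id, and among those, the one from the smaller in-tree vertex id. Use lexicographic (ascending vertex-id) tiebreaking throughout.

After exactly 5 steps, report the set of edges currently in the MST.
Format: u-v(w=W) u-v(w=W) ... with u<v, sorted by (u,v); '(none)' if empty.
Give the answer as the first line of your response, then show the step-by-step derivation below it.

0-2(w=4) 0-3(w=13) 0-5(w=10) 1-2(w=2) 2-4(w=10)

step 1: add edge 1-2 (w=2); MST = {1-2(w=2)}
step 2: add edge 0-2 (w=4); MST = {0-2(w=4) 1-2(w=2)}
step 3: add edge 2-4 (w=10); MST = {0-2(w=4) 1-2(w=2) 2-4(w=10)}
step 4: add edge 0-5 (w=10); MST = {0-2(w=4) 0-5(w=10) 1-2(w=2) 2-4(w=10)}
step 5: add edge 0-3 (w=13); MST = {0-2(w=4) 0-3(w=13) 0-5(w=10) 1-2(w=2) 2-4(w=10)}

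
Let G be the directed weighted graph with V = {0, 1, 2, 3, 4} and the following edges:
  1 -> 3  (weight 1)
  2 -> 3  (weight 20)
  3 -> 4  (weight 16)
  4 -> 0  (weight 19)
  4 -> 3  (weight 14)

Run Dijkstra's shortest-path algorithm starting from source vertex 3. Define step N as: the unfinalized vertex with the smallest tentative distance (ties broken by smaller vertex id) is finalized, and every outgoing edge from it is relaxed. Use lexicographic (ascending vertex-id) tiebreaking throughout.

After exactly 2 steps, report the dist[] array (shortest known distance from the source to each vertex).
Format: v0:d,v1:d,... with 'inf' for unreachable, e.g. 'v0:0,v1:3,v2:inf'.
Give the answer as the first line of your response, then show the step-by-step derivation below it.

v0:35,v1:inf,v2:inf,v3:0,v4:16

step 1: dist = v0:inf,v1:inf,v2:inf,v3:0,v4:16
step 2: dist = v0:35,v1:inf,v2:inf,v3:0,v4:16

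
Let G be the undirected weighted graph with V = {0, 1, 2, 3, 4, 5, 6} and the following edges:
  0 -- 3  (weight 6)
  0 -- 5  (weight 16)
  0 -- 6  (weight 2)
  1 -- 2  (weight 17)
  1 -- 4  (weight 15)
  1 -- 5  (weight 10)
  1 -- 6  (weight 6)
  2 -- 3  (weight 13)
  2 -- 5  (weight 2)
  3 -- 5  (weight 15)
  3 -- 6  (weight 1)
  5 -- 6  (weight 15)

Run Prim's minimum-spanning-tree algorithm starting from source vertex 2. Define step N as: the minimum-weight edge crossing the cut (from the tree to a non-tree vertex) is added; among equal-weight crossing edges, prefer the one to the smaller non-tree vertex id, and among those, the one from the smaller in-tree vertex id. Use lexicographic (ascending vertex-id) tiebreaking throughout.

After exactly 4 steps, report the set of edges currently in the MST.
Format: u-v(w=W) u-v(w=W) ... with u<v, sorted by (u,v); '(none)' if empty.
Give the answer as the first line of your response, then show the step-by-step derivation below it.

1-5(w=10) 1-6(w=6) 2-5(w=2) 3-6(w=1)

step 1: add edge 2-5 (w=2); MST = {2-5(w=2)}
step 2: add edge 1-5 (w=10); MST = {1-5(w=10) 2-5(w=2)}
step 3: add edge 1-6 (w=6); MST = {1-5(w=10) 1-6(w=6) 2-5(w=2)}
step 4: add edge 3-6 (w=1); MST = {1-5(w=10) 1-6(w=6) 2-5(w=2) 3-6(w=1)}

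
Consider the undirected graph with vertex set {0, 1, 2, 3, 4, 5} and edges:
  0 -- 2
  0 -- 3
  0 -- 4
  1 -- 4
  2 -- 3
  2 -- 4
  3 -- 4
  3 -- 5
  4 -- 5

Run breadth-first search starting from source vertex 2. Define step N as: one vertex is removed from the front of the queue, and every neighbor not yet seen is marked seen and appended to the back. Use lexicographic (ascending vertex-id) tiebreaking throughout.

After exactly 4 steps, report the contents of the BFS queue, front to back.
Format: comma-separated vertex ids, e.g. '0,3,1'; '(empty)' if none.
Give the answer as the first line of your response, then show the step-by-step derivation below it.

5,1

step 1: dequeue 2; queue=[0,3,4]; order=2
step 2: dequeue 0; queue=[3,4]; order=2,0
step 3: dequeue 3; queue=[4,5]; order=2,0,3
step 4: dequeue 4; queue=[5,1]; order=2,0,3,4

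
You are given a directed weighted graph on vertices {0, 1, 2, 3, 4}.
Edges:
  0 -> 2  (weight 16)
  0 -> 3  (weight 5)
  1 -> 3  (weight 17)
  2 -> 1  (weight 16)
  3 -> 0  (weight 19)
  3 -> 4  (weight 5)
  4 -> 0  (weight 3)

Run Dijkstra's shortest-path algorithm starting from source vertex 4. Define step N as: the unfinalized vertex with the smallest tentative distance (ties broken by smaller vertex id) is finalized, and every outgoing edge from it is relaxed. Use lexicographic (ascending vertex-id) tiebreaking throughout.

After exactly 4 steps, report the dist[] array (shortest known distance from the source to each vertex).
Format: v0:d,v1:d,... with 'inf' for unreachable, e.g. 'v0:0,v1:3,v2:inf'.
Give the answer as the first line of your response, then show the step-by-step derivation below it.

v0:3,v1:35,v2:19,v3:8,v4:0

step 1: dist = v0:3,v1:inf,v2:inf,v3:inf,v4:0
step 2: dist = v0:3,v1:inf,v2:19,v3:8,v4:0
step 3: dist = v0:3,v1:inf,v2:19,v3:8,v4:0
step 4: dist = v0:3,v1:35,v2:19,v3:8,v4:0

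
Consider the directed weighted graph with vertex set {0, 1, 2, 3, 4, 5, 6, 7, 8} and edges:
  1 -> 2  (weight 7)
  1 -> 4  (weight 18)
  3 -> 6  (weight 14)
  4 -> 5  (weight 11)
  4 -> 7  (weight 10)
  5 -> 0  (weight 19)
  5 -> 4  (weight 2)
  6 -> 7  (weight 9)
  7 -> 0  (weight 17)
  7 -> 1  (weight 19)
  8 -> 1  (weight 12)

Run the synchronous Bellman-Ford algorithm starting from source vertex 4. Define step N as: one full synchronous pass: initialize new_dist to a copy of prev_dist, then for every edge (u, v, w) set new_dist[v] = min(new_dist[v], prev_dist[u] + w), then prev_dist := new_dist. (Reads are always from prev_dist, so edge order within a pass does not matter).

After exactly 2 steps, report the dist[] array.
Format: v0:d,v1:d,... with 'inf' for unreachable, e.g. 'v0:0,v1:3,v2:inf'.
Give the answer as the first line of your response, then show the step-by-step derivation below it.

v0:27,v1:29,v2:inf,v3:inf,v4:0,v5:11,v6:inf,v7:10,v8:inf

step 1: dist = v0:inf,v1:inf,v2:inf,v3:inf,v4:0,v5:11,v6:inf,v7:10,v8:inf
step 2: dist = v0:27,v1:29,v2:inf,v3:inf,v4:0,v5:11,v6:inf,v7:10,v8:inf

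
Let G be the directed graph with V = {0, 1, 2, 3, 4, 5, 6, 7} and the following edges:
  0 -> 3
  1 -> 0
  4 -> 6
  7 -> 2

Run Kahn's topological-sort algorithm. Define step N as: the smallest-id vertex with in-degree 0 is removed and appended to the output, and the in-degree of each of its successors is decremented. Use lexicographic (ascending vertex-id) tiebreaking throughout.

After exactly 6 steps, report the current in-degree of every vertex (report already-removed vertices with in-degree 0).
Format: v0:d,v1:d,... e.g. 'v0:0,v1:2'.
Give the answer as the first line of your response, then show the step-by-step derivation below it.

v0:0,v1:0,v2:1,v3:0,v4:0,v5:0,v6:0,v7:0

step 1: output 1; order=[1]; indeg=(0,0,1,1,0,0,1,0)
step 2: output 0; order=[1,0]; indeg=(0,0,1,0,0,0,1,0)
step 3: output 3; order=[1,0,3]; indeg=(0,0,1,0,0,0,1,0)
step 4: output 4; order=[1,0,3,4]; indeg=(0,0,1,0,0,0,0,0)
step 5: output 5; order=[1,0,3,4,5]; indeg=(0,0,1,0,0,0,0,0)
step 6: output 6; order=[1,0,3,4,5,6]; indeg=(0,0,1,0,0,0,0,0)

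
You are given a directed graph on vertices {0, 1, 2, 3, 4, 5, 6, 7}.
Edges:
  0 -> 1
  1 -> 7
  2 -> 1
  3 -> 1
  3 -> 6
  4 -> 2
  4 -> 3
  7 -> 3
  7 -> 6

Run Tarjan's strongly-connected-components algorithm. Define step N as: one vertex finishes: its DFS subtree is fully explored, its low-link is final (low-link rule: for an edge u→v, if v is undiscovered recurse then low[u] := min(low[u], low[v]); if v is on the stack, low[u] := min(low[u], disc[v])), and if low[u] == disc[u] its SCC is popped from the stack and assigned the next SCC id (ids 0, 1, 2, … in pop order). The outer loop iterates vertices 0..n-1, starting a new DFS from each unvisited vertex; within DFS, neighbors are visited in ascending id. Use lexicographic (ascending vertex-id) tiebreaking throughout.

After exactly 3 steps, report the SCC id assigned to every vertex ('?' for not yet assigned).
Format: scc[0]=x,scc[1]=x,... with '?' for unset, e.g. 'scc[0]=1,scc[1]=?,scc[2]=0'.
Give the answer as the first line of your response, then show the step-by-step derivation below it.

scc[0]=?,scc[1]=?,scc[2]=?,scc[3]=?,scc[4]=?,scc[5]=?,scc[6]=0,scc[7]=?

step 1: low=(low[0]=0,low[1]=1,low[2]=?,low[3]=1,low[4]=?,low[5]=?,low[6]=4,low[7]=2); scc=(scc[0]=?,scc[1]=?,scc[2]=?,scc[3]=?,scc[4]=?,scc[5]=?,scc[6]=0,scc[7]=?)
step 2: low=(low[0]=0,low[1]=1,low[2]=?,low[3]=1,low[4]=?,low[5]=?,low[6]=4,low[7]=2); scc=(scc[0]=?,scc[1]=?,scc[2]=?,scc[3]=?,scc[4]=?,scc[5]=?,scc[6]=0,scc[7]=?)
step 3: low=(low[0]=0,low[1]=1,low[2]=?,low[3]=1,low[4]=?,low[5]=?,low[6]=4,low[7]=1); scc=(scc[0]=?,scc[1]=?,scc[2]=?,scc[3]=?,scc[4]=?,scc[5]=?,scc[6]=0,scc[7]=?)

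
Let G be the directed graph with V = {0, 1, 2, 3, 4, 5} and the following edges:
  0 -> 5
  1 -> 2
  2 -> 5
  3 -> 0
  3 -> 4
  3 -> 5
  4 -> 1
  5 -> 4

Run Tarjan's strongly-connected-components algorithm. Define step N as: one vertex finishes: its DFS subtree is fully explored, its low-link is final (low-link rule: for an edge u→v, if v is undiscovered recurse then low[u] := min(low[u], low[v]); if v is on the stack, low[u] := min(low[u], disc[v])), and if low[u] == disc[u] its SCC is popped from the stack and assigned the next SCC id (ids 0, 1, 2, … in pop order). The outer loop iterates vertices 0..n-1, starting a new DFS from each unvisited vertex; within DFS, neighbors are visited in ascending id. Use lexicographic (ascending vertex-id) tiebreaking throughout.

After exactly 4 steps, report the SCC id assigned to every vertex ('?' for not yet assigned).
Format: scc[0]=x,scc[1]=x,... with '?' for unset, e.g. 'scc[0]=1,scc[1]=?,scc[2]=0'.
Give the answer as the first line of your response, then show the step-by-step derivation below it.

scc[0]=?,scc[1]=0,scc[2]=0,scc[3]=?,scc[4]=0,scc[5]=0

step 1: low=(low[0]=0,low[1]=3,low[2]=1,low[3]=?,low[4]=2,low[5]=1); scc=(scc[0]=?,scc[1]=?,scc[2]=?,scc[3]=?,scc[4]=?,scc[5]=?)
step 2: low=(low[0]=0,low[1]=1,low[2]=1,low[3]=?,low[4]=2,low[5]=1); scc=(scc[0]=?,scc[1]=?,scc[2]=?,scc[3]=?,scc[4]=?,scc[5]=?)
step 3: low=(low[0]=0,low[1]=1,low[2]=1,low[3]=?,low[4]=1,low[5]=1); scc=(scc[0]=?,scc[1]=?,scc[2]=?,scc[3]=?,scc[4]=?,scc[5]=?)
step 4: low=(low[0]=0,low[1]=1,low[2]=1,low[3]=?,low[4]=1,low[5]=1); scc=(scc[0]=?,scc[1]=0,scc[2]=0,scc[3]=?,scc[4]=0,scc[5]=0)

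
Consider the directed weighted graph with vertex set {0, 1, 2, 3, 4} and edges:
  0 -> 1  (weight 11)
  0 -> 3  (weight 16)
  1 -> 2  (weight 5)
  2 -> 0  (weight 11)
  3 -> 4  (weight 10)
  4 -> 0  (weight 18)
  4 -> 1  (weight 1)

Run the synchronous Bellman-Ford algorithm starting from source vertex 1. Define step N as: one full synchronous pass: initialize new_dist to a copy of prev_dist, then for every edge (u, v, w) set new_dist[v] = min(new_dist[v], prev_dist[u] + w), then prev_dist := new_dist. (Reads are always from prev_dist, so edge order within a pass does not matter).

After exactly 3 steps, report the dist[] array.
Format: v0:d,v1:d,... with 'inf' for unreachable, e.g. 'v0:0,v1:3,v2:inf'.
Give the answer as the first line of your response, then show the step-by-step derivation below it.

v0:16,v1:0,v2:5,v3:32,v4:inf

step 1: dist = v0:inf,v1:0,v2:5,v3:inf,v4:inf
step 2: dist = v0:16,v1:0,v2:5,v3:inf,v4:inf
step 3: dist = v0:16,v1:0,v2:5,v3:32,v4:inf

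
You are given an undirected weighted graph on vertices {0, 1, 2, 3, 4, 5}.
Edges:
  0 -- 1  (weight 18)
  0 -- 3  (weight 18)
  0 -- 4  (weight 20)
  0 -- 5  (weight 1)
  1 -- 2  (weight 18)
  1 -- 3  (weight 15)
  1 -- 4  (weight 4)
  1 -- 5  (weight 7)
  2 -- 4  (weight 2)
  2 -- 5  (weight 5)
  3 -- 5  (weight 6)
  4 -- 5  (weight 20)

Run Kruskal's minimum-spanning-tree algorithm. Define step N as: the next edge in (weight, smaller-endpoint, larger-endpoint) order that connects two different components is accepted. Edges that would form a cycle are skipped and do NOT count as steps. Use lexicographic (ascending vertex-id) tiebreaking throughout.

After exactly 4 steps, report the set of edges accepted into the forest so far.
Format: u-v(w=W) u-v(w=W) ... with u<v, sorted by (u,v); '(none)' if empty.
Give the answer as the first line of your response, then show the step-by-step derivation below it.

0-5(w=1) 1-4(w=4) 2-4(w=2) 2-5(w=5)

step 1: add edge 0-5 (w=1); MST = {0-5(w=1)}
step 2: add edge 2-4 (w=2); MST = {0-5(w=1) 2-4(w=2)}
step 3: add edge 1-4 (w=4); MST = {0-5(w=1) 1-4(w=4) 2-4(w=2)}
step 4: add edge 2-5 (w=5); MST = {0-5(w=1) 1-4(w=4) 2-4(w=2) 2-5(w=5)}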